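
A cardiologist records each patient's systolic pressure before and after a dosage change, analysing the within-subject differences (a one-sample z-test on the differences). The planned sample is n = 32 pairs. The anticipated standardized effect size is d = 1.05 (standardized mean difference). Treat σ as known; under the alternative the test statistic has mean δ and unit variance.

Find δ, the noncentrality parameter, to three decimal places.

The noncentrality parameter scales effect size by the design's sample-size factor: δ = d·√n = 1.05 × √32 = 5.9397

δ ≈ 5.940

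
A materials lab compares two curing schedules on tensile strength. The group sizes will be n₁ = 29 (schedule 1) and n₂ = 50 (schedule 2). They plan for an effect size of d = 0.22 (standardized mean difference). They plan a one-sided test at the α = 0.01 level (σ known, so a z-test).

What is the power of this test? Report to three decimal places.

Power ≈ 0.083

Noncentrality parameter: δ = d / √(1/n₁ + 1/n₂) = 0.22 / √(1/29 + 1/50) = 0.9425
One-sided α = 0.01 → critical value z_{0.01} = 2.326.
Power = P(Z > 2.326 − δ) = Φ(-1.384) = 0.0832.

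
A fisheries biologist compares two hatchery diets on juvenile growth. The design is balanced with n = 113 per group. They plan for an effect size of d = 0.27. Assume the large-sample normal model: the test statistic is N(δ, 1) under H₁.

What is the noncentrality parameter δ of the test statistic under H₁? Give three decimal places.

δ ≈ 2.029

δ = d·√(n/2) = 0.27 × √(113/2) = 2.0295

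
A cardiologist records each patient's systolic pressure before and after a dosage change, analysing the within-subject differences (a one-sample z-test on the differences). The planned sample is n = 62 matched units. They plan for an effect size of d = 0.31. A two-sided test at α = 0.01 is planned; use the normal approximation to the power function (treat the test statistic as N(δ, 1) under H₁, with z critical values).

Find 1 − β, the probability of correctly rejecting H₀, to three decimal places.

Power ≈ 0.446

Noncentrality parameter: λ = d·√n = 0.31 × √62 = 2.4409
Critical value for a two-sided test at α = 0.01: z_{α/2} = 2.576.
Power = Φ(λ − 2.576) + Φ(−λ − 2.576) = Φ(-0.135) + Φ(-5.017) = 0.4464 + 0.0000 = 0.4464.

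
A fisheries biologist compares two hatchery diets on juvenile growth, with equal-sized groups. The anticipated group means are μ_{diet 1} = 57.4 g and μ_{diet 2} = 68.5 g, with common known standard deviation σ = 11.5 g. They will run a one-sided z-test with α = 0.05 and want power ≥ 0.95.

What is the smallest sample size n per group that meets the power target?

n = 24 per group

Standardized effect: d = |μ_{diet 1} − μ_{diet 2}| / σ = |57.4 − 68.5| / 11.5 = 0.9652
For power 0.95 need Φ(δ − z_{0.05}) = 0.95, so δ = z_{0.05} + z_{0.05} = 1.645 + 1.645 = 3.290.
δ = d·√(n/2) ⇒ n = 2(δ/d)² = 2 × (3.290 / 0.9652)² = 23.23.
Rounding up, n = 24 per group.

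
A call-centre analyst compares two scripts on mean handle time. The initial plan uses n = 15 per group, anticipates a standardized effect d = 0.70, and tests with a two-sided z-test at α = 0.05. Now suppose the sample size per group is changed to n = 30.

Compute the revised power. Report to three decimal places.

With n = 30 per group: δ = d·√(n/2) = 0.70 × √(30/2) = 2.7111. Critical value z_{0.025} = 1.960.
Revised power = Φ(δ − 1.960) + Φ(−δ − 1.960) = Φ(0.751) + Φ(-4.671) = 0.7737 + 0.0000 = 0.7737.

Power ≈ 0.774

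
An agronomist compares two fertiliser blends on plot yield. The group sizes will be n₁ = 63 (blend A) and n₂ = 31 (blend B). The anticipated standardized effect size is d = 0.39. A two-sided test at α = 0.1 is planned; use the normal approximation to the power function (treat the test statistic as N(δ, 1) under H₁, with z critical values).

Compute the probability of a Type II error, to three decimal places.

Noncentrality parameter: δ = d / √(1/n₁ + 1/n₂) = 0.39 / √(1/63 + 1/31) = 1.7777
Critical value for a two-sided test at α = 0.1: z_{α/2} = 1.645.
Power = Φ(δ − 1.645) + Φ(−δ − 1.645) = Φ(0.133) + Φ(-3.423) = 0.5528 + 0.0003 = 0.5531.
Type II error: β = 1 − power = 1 − 0.5531 = 0.4469.

β ≈ 0.447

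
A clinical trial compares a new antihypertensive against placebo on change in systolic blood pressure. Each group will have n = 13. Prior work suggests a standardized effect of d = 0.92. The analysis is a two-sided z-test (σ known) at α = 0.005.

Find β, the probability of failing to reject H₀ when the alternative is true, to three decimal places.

Noncentrality parameter: δ = d·√(n/2) = 0.92 × √(13/2) = 2.3455
Critical value for a two-sided test at α = 0.005: z_{α/2} = 2.807.
Power = Φ(δ − 2.807) + Φ(−δ − 2.807) = Φ(-0.461) + Φ(-5.153) = 0.3222 + 0.0000 = 0.3222.
Type II error: β = 1 − power = 1 − 0.3222 = 0.6778.

β ≈ 0.678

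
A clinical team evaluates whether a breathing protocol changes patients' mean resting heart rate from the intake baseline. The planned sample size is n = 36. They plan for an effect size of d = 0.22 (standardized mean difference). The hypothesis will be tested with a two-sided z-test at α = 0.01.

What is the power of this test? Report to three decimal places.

Power ≈ 0.105

Noncentrality parameter: λ = d·√n = 0.22 × √36 = 1.3200
Critical value for a two-sided test at α = 0.01: z_{α/2} = 2.576.
Power = Φ(λ − 2.576) + Φ(−λ − 2.576) = Φ(-1.256) + Φ(-3.896) = 0.1046 + 0.0000 = 0.1046.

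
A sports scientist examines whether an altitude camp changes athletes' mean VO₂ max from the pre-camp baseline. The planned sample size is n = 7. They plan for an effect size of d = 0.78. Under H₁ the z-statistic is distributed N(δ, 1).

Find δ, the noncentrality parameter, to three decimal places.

δ ≈ 2.064

δ = d·√n = 0.78 × √7 = 2.0637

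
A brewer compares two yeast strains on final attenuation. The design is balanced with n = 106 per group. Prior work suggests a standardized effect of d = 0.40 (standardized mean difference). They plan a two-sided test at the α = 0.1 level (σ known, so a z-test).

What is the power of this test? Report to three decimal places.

Power ≈ 0.897

Noncentrality parameter: δ = d·√(n/2) = 0.40 × √(106/2) = 2.9120
Critical value for a two-sided test at α = 0.1: z_{α/2} = 1.645.
Power = Φ(δ − 1.645) + Φ(−δ − 1.645) = Φ(1.267) + Φ(-4.557) = 0.8975 + 0.0000 = 0.8975.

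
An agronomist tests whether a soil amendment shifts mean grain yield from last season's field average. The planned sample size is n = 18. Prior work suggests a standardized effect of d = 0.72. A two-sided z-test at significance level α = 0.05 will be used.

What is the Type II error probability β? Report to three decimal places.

β ≈ 0.137

Noncentrality parameter: λ = d·√n = 0.72 × √18 = 3.0547
Two-sided α = 0.05 → critical value z_{0.025} = 1.960.
Power = Φ(λ − 1.960) + Φ(−λ − 1.960) = Φ(1.095) + Φ(-5.015) = 0.8632 + 0.0000 = 0.8632.
Type II error: β = 1 − power = 1 − 0.8632 = 0.1368.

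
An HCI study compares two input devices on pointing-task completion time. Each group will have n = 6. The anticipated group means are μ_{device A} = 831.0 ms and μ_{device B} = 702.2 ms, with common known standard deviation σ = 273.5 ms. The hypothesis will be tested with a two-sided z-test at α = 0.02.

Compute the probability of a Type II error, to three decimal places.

β ≈ 0.934

Standardized effect: d = |μ_{device A} − μ_{device B}| / σ = |831.0 − 702.2| / 273.5 = 0.4709
Noncentrality parameter: λ = d·√(n/2) = 0.4709 × √(6/2) = 0.8157
Two-sided α = 0.02 → critical value z_{0.01} = 2.326.
Power = Φ(λ − 2.326) + Φ(−λ − 2.326) = Φ(-1.511) + Φ(-3.142) = 0.0654 + 0.0008 = 0.0663.
Type II error: β = 1 − power = 1 − 0.0663 = 0.9337.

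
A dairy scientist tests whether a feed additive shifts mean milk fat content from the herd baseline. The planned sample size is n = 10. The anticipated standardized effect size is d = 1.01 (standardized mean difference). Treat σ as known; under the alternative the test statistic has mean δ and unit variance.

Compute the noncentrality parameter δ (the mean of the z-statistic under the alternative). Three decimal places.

δ = d·√n = 1.01 × √10 = 3.1939

δ ≈ 3.194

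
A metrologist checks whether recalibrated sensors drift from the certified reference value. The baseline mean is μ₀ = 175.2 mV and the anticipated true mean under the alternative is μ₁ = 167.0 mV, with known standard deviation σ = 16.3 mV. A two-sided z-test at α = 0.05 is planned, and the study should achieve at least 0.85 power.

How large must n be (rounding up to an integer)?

Standardized effect: d = |μ₁ − μ₀| / σ = |167.0 − 175.2| / 16.3 = 0.5031
For power 0.85 need Φ(δ − z_{0.025}) = 0.85, so δ = z_{0.025} + z_{0.15} = 1.960 + 1.036 = 2.996.
(Ignoring the negligible lower-tail rejection probability gives the usual closed-form inversion.)
δ = d·√n ⇒ n = (δ/d)² = (2.996 / 0.5031)² = 35.48.
Rounding up, n = 36.

n = 36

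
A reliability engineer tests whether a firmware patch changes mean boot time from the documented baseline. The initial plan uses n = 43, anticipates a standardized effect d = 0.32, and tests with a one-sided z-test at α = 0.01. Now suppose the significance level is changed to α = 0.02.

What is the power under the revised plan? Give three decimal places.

δ = d·√n = 0.32 × √43 = 2.0984 (unchanged). New critical value: z_{0.02} = 2.054.
Revised power = Φ(δ − 2.054) = Φ(0.045) = 0.5178.

Power ≈ 0.518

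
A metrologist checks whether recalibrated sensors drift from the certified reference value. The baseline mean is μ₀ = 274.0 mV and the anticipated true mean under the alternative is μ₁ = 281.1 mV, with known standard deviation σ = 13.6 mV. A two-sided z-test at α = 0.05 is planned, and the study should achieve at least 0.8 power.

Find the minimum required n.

n = 29

Standardized effect: d = |μ₁ − μ₀| / σ = |281.1 − 274.0| / 13.6 = 0.5221
For power 0.8 need Φ(δ − z_{0.025}) = 0.8, so δ = z_{0.025} + z_{0.20} = 1.960 + 0.842 = 2.802.
(The Φ(−δ − z_{α/2}) term is vanishingly small for δ > 0 and is dropped in the standard sample-size formula.)
δ = d·√n ⇒ n = (δ/d)² = (2.802 / 0.5221)² = 28.80.
Rounding up, n = 29.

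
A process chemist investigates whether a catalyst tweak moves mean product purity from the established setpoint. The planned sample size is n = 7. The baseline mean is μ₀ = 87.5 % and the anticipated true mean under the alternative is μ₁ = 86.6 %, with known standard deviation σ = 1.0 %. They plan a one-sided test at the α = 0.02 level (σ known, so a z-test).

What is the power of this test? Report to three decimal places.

Standardized effect: d = |μ₁ − μ₀| / σ = |86.6 − 87.5| / 1.0 = 0.9000
Noncentrality parameter: δ = d·√n = 0.9000 × √7 = 2.3812
One-sided α = 0.02 → critical value z_{0.02} = 2.054.
Power = Φ(δ − 2.054) = Φ(0.327) = 0.6283.

Power ≈ 0.628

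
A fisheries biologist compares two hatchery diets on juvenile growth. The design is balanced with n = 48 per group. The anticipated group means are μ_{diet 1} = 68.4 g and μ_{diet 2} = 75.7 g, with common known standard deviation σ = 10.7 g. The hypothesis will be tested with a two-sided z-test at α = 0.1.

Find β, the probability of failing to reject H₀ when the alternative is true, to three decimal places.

β ≈ 0.045

Standardized effect: d = |μ_{diet 1} − μ_{diet 2}| / σ = |68.4 − 75.7| / 10.7 = 0.6822
Noncentrality parameter: δ = d·√(n/2) = 0.6822 × √(48/2) = 3.3423
Critical value for a two-sided test at α = 0.1: z_{α/2} = 1.645.
Power = Φ(δ − 1.645) + Φ(−δ − 1.645) = Φ(1.697) + Φ(-4.987) = 0.9552 + 0.0000 = 0.9552.
Type II error: β = 1 − power = 1 − 0.9552 = 0.0448.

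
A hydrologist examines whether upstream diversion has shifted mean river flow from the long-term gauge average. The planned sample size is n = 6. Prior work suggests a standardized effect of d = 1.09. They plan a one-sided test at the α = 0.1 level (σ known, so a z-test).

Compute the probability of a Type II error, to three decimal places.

β ≈ 0.083

Noncentrality parameter: λ = d·√n = 1.09 × √6 = 2.6699
Critical value for a one-sided test at α = 0.1: z_α = 1.282.
Power = P(Z > 1.282 − λ) = Φ(1.388) = 0.9175.
Type II error: β = 1 − power = 1 − 0.9175 = 0.0825.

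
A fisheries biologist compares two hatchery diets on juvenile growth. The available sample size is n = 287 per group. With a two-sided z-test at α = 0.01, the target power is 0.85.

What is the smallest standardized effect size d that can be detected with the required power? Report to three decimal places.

Required noncentrality: δ = z_{0.005} + z_{0.15} = 2.576 + 1.036 = 3.612.
(Lower-tail contribution to power is negligible for δ > 0.)
δ = d·√(n/2) ⇒ d = δ/√(n/2) = 3.612/√(287/2) = 0.3015.

d ≈ 0.302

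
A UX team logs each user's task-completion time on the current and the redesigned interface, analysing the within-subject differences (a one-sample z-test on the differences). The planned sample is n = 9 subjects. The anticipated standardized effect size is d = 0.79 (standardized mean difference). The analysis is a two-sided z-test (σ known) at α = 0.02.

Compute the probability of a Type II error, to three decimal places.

β ≈ 0.483

Noncentrality parameter: λ = d·√n = 0.79 × √9 = 2.3700
Critical value for a two-sided test at α = 0.02: z_{α/2} = 2.326.
Power = Φ(λ − 2.326) + Φ(−λ − 2.326) = Φ(0.044) + Φ(-4.696) = 0.5174 + 0.0000 = 0.5174.
Type II error: β = 1 − power = 1 − 0.5174 = 0.4826.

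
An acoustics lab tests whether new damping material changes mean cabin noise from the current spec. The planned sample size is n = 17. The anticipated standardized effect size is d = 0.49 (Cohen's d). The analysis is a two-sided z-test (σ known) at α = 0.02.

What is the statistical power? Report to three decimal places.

Power ≈ 0.380

Noncentrality parameter: δ = d·√n = 0.49 × √17 = 2.0203
Two-sided α = 0.02 → critical value z_{0.01} = 2.326.
Power = Φ(δ − 2.326) + Φ(−δ − 2.326) = Φ(-0.306) + Φ(-4.347) = 0.3798 + 0.0000 = 0.3798.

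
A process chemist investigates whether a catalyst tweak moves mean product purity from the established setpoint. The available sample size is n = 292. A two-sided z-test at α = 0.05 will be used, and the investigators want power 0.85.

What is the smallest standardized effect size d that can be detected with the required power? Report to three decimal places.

d ≈ 0.175

Required noncentrality: δ = z_{0.025} + z_{0.15} = 1.960 + 1.036 = 2.996.
(The second rejection-region term Φ(−δ − z_{α/2}) is negligible and dropped.)
δ = d·√n ⇒ d = δ/√n = 2.996/√292 = 0.1754.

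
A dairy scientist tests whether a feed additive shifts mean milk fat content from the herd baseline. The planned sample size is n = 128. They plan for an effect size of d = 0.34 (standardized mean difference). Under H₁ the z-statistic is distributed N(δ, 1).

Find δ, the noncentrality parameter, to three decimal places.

δ ≈ 3.847

δ = d·√n = 0.34 × √128 = 3.8467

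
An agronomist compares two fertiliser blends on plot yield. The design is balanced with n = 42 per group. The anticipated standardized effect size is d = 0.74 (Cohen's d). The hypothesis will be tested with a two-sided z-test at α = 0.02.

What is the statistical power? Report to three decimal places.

Noncentrality parameter: δ = d·√(n/2) = 0.74 × √(42/2) = 3.3911
Two-sided α = 0.02 → critical value z_{0.01} = 2.326.
Power = Φ(δ − 2.326) + Φ(−δ − 2.326) = Φ(1.065) + Φ(-5.717) = 0.8565 + 0.0000 = 0.8565.

Power ≈ 0.857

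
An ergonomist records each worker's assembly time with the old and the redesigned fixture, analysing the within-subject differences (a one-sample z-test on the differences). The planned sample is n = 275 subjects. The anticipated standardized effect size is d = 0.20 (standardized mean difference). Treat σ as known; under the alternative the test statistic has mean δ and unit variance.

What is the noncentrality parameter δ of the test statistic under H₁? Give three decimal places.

δ = d·√n = 0.20 × √275 = 3.3166

δ ≈ 3.317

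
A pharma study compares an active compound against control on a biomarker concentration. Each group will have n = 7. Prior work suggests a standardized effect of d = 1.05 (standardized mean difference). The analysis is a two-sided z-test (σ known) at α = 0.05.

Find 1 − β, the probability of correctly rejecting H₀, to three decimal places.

Noncentrality parameter: δ = d·√(n/2) = 1.05 × √(7/2) = 1.9644
Critical value for a two-sided test at α = 0.05: z_{α/2} = 1.960.
Power = Φ(δ − 1.960) + Φ(−δ − 1.960) = Φ(0.004) + Φ(-3.924) = 0.5018 + 0.0000 = 0.5018.

Power ≈ 0.502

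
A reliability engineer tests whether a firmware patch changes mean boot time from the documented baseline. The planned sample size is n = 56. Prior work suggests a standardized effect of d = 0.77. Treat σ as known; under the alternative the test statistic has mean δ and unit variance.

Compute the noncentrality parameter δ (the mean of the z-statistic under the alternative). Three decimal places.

δ = d·√n = 0.77 × √56 = 5.7622

δ ≈ 5.762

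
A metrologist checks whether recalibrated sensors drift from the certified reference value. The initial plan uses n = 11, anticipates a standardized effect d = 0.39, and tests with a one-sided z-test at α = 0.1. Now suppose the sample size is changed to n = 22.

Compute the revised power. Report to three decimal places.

Power ≈ 0.708

With n = 22: δ = d·√n = 0.39 × √22 = 1.8293. Critical value z_{0.1} = 1.282.
Revised power = P(Z > 1.282 − δ) = Φ(0.548) = 0.7081.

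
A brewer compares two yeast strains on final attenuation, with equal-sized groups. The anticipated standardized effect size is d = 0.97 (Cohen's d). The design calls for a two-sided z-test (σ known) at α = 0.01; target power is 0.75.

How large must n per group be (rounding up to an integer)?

For power 0.75 need Φ(δ − z_{0.005}) = 0.75, so δ = z_{0.005} + z_{0.25} = 2.576 + 0.674 = 3.250.
(The Φ(−δ − z_{α/2}) term is vanishingly small for δ > 0 and is dropped in the standard sample-size formula.)
δ = d·√(n/2) ⇒ n = 2(δ/d)² = 2 × (3.250 / 0.97)² = 22.46.
Round up to the next whole unit.

n = 23 per group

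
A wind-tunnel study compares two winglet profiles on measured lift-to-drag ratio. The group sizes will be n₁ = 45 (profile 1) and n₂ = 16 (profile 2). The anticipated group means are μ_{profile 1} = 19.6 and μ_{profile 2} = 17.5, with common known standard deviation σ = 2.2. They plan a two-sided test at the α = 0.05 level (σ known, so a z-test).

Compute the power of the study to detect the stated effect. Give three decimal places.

Standardized effect: d = |μ_{profile 1} − μ_{profile 2}| / σ = |19.6 − 17.5| / 2.2 = 0.9545
Noncentrality parameter: δ = d / √(1/n₁ + 1/n₂) = 0.9545 / √(1/45 + 1/16) = 3.2794
Critical value for a two-sided test at α = 0.05: z_{α/2} = 1.960.
Power = Φ(δ − 1.960) + Φ(−δ − 1.960) = Φ(1.319) + Φ(-5.239) = 0.9065 + 0.0000 = 0.9065.

Power ≈ 0.906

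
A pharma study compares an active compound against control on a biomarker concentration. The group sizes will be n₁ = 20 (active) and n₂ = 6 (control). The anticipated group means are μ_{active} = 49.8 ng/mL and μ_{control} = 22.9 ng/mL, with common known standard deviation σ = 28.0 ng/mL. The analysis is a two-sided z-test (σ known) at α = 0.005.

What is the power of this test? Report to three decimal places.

Standardized effect: d = |μ_{active} − μ_{control}| / σ = |49.8 − 22.9| / 28.0 = 0.9607
Noncentrality parameter: δ = d / √(1/n₁ + 1/n₂) = 0.9607 / √(1/20 + 1/6) = 2.0639
Two-sided α = 0.005 → critical value z_{0.0025} = 2.807.
Power = Φ(δ − 2.807) + Φ(−δ − 2.807) = Φ(-0.743) + Φ(-4.871) = 0.2287 + 0.0000 = 0.2287.

Power ≈ 0.229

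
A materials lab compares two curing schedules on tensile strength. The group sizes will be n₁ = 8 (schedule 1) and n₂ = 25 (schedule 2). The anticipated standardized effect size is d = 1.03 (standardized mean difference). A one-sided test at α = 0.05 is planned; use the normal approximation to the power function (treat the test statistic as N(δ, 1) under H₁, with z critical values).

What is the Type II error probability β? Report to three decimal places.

β ≈ 0.187

Noncentrality parameter: δ = d / √(1/n₁ + 1/n₂) = 1.03 / √(1/8 + 1/25) = 2.5357
One-sided α = 0.05 → critical value z_{0.05} = 1.645.
Power = P(Z > 1.645 − δ) = Φ(0.891) = 0.8135.
Type II error: β = 1 − power = 1 − 0.8135 = 0.1865.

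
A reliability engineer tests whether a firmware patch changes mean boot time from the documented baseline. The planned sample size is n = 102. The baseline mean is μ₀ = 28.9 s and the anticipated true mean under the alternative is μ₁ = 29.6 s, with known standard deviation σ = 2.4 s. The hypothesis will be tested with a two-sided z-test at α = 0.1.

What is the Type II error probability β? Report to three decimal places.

β ≈ 0.097

Standardized effect: d = |μ₁ − μ₀| / σ = |29.6 − 28.9| / 2.4 = 0.2917
Noncentrality parameter: δ = d·√n = 0.2917 × √102 = 2.9457
Two-sided α = 0.1 → critical value z_{0.05} = 1.645.
Power = Φ(δ − 1.645) + Φ(−δ − 1.645) = Φ(1.301) + Φ(-4.591) = 0.9033 + 0.0000 = 0.9033.
Type II error: β = 1 − power = 1 − 0.9033 = 0.0967.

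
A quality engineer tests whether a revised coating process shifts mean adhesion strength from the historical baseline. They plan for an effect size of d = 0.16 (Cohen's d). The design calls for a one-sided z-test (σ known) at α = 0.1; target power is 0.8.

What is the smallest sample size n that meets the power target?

n = 177

For power 0.8 need Φ(δ − z_{0.1}) = 0.8, so δ = z_{0.1} + z_{0.20} = 1.282 + 0.842 = 2.123.
δ = d·√n ⇒ n = (δ/d)² = (2.123 / 0.16)² = 176.09.
Rounding up, n = 177.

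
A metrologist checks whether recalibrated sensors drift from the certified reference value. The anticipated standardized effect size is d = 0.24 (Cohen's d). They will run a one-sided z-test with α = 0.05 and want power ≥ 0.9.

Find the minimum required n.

Set Φ(δ − 1.645) = 0.9; then δ − 1.645 = Φ⁻¹(0.9) = 1.282, giving δ = 2.926.
δ = d·√n ⇒ n = (δ/d)² = (2.926 / 0.24)² = 148.68.
Rounding up, n = 149.

n = 149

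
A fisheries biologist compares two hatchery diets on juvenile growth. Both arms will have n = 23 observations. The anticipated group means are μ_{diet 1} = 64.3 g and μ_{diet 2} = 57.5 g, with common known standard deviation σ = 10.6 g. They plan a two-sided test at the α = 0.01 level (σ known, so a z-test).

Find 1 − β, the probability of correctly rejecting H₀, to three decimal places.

Power ≈ 0.344

Standardized effect: d = |μ_{diet 1} − μ_{diet 2}| / σ = |64.3 − 57.5| / 10.6 = 0.6415
Noncentrality parameter: δ = d·√(n/2) = 0.6415 × √(23/2) = 2.1755
Two-sided α = 0.01 → critical value z_{0.005} = 2.576.
Power = Φ(δ − 2.576) + Φ(−δ − 2.576) = Φ(-0.400) + Φ(-4.751) = 0.3444 + 0.0000 = 0.3444.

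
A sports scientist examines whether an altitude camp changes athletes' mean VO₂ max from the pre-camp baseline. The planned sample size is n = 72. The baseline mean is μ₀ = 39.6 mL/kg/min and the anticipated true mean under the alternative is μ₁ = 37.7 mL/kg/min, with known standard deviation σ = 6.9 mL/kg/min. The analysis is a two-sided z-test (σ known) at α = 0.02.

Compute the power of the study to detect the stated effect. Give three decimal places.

Standardized effect: d = |μ₁ − μ₀| / σ = |37.7 − 39.6| / 6.9 = 0.2754
Noncentrality parameter: δ = d·√n = 0.2754 × √72 = 2.3365
Two-sided α = 0.02 → critical value z_{0.01} = 2.326.
Power = Φ(δ − 2.326) + Φ(−δ − 2.326) = Φ(0.010) + Φ(-4.663) = 0.5041 + 0.0000 = 0.5041.

Power ≈ 0.504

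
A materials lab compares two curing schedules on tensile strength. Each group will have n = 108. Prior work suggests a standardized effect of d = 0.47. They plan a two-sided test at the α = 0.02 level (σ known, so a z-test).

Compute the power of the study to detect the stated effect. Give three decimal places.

Noncentrality parameter: δ = d·√(n/2) = 0.47 × √(108/2) = 3.4538
Two-sided α = 0.02 → critical value z_{0.01} = 2.326.
Power = Φ(δ − 2.326) + Φ(−δ − 2.326) = Φ(1.127) + Φ(-5.780) = 0.8702 + 0.0000 = 0.8702.

Power ≈ 0.870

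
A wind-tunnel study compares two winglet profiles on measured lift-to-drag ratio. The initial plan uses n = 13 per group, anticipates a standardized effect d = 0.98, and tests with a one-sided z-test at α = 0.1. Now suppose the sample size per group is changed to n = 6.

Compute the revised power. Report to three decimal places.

Power ≈ 0.661

With n = 6 per group: δ = d·√(n/2) = 0.98 × √(6/2) = 1.6974. Critical value z_{0.1} = 1.282.
Revised power = P(Z > 1.282 − δ) = Φ(0.416) = 0.6612.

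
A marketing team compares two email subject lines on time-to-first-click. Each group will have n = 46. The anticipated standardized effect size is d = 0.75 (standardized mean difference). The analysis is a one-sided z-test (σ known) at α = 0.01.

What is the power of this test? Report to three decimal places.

Noncentrality parameter: δ = d·√(n/2) = 0.75 × √(46/2) = 3.5969
One-sided α = 0.01 → critical value z_{0.01} = 2.326.
Power = P(Z > 2.326 − δ) = Φ(1.271) = 0.8981.

Power ≈ 0.898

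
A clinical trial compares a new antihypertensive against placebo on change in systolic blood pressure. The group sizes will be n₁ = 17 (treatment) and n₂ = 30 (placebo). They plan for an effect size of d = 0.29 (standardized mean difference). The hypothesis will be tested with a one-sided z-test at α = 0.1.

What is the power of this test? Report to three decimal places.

Power ≈ 0.372

Noncentrality parameter: δ = d / √(1/n₁ + 1/n₂) = 0.29 / √(1/17 + 1/30) = 0.9553
Critical value for a one-sided test at α = 0.1: z_α = 1.282.
Power = P(Z > 1.282 − δ) = Φ(-0.326) = 0.3721.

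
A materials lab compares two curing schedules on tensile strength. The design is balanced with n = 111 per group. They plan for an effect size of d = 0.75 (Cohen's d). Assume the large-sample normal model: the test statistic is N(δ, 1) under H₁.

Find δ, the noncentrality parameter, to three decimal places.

δ ≈ 5.587

The noncentrality parameter scales effect size by the design's sample-size factor: δ = d·√(n/2) = 0.75 × √(111/2) = 5.5874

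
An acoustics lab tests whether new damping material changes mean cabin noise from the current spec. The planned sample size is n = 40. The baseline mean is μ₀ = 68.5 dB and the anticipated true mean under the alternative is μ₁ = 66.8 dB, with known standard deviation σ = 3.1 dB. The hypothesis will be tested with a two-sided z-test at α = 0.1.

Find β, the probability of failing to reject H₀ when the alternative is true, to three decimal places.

β ≈ 0.034

Standardized effect: d = |μ₁ − μ₀| / σ = |66.8 − 68.5| / 3.1 = 0.5484
Noncentrality parameter: δ = d·√n = 0.5484 × √40 = 3.4683
Two-sided α = 0.1 → critical value z_{0.05} = 1.645.
Power = Φ(δ − 1.645) + Φ(−δ − 1.645) = Φ(1.823) + Φ(-5.113) = 0.9659 + 0.0000 = 0.9659.
Type II error: β = 1 − power = 1 − 0.9659 = 0.0341.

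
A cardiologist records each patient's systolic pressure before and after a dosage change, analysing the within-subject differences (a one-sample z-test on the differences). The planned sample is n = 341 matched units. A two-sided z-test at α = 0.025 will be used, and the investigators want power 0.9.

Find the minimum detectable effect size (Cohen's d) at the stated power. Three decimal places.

d ≈ 0.191

Required noncentrality: δ = z_{0.0125} + z_{0.10} = 2.241 + 1.282 = 3.523.
(Lower-tail contribution to power is negligible for δ > 0.)
δ = d·√n ⇒ d = δ/√n = 3.523/√341 = 0.1908.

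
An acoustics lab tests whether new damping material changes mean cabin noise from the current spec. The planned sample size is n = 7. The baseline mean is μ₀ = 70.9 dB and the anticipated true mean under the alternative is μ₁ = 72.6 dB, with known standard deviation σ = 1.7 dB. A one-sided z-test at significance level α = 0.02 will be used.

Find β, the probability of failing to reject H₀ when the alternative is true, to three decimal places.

β ≈ 0.277

Standardized effect: d = |μ₁ − μ₀| / σ = |72.6 − 70.9| / 1.7 = 1.0000
Noncentrality parameter: δ = d·√n = 1.0000 × √7 = 2.6458
One-sided α = 0.02 → critical value z_{0.02} = 2.054.
Power = P(Z > 2.054 − δ) = Φ(0.592) = 0.7231.
Type II error: β = 1 − power = 1 − 0.7231 = 0.2769.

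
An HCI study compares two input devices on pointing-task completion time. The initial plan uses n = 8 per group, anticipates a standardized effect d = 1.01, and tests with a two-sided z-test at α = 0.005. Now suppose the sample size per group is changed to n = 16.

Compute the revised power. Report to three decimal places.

Power ≈ 0.520

With n = 16 per group: δ = d·√(n/2) = 1.01 × √(16/2) = 2.8567. Critical value z_{0.0025} = 2.807.
Revised power = Φ(δ − 2.807) + Φ(−δ − 2.807) = Φ(0.050) + Φ(-5.664) = 0.5198 + 0.0000 = 0.5198.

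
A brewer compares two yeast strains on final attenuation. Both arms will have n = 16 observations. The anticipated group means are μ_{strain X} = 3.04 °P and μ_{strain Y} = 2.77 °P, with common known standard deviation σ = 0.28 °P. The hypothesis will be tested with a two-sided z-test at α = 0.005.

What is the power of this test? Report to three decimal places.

Standardized effect: d = |μ_{strain X} − μ_{strain Y}| / σ = |3.04 − 2.77| / 0.28 = 0.9643
Noncentrality parameter: δ = d·√(n/2) = 0.9643 × √(16/2) = 2.7274
Critical value for a two-sided test at α = 0.005: z_{α/2} = 2.807.
Power = Φ(δ − 2.807) + Φ(−δ − 2.807) = Φ(-0.080) + Φ(-5.534) = 0.4683 + 0.0000 = 0.4683.

Power ≈ 0.468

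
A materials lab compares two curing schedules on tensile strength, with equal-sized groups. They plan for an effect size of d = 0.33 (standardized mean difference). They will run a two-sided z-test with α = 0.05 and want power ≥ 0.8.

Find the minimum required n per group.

For power 0.8 need Φ(δ − z_{0.025}) = 0.8, so δ = z_{0.025} + z_{0.20} = 1.960 + 0.842 = 2.802.
(The Φ(−δ − z_{α/2}) term is vanishingly small for δ > 0 and is dropped in the standard sample-size formula.)
δ = d·√(n/2) ⇒ n = 2(δ/d)² = 2 × (2.802 / 0.33)² = 144.15.
Round up to the next whole unit.

n = 145 per group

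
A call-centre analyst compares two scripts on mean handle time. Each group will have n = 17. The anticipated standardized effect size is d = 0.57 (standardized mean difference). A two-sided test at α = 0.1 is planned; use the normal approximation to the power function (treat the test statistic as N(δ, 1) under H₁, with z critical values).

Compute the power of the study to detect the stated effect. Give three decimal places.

Power ≈ 0.507

Noncentrality parameter: δ = d·√(n/2) = 0.57 × √(17/2) = 1.6618
Two-sided α = 0.1 → critical value z_{0.05} = 1.645.
Power = Φ(δ − 1.645) + Φ(−δ − 1.645) = Φ(0.017) + Φ(-3.307) = 0.5068 + 0.0005 = 0.5072.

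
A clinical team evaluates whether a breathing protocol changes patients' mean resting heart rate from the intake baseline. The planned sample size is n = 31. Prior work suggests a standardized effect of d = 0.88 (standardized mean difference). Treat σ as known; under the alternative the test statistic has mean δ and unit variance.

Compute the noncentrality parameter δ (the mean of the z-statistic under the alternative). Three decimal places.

The noncentrality parameter scales effect size by the design's sample-size factor: δ = d·√n = 0.88 × √31 = 4.8996

δ ≈ 4.900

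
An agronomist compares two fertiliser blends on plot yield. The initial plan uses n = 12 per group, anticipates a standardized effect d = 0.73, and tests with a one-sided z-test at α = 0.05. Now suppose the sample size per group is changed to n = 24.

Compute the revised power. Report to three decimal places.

Power ≈ 0.812

With n = 24 per group: δ = d·√(n/2) = 0.73 × √(24/2) = 2.5288. Critical value z_{0.05} = 1.645.
Revised power = Φ(δ − 1.645) = Φ(0.884) = 0.8116.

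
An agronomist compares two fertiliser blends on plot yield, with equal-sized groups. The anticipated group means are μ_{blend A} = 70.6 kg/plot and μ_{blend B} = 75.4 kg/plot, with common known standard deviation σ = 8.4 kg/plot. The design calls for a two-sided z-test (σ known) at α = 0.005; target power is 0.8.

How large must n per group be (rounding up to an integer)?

Standardized effect: d = |μ_{blend A} − μ_{blend B}| / σ = |70.6 − 75.4| / 8.4 = 0.5714
Set Φ(δ − 2.807) = 0.8; then δ − 2.807 = Φ⁻¹(0.8) = 0.842, giving δ = 3.649.
(For δ > 0 the lower-tail rejection region contributes negligibly to power, so the one-term inversion is standard.)
δ = d·√(n/2) ⇒ n = 2(δ/d)² = 2 × (3.649 / 0.5714)² = 81.54.
Rounding up, n = 82 per group.

n = 82 per group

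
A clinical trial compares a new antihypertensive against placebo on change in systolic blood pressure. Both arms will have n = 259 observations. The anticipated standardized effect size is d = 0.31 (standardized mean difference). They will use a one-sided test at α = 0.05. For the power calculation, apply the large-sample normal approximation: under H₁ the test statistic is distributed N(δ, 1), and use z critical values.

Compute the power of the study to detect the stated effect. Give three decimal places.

Power ≈ 0.970

Noncentrality parameter: δ = d·√(n/2) = 0.31 × √(259/2) = 3.5277
Critical value for a one-sided test at α = 0.05: z_α = 1.645.
Power = Φ(δ − 1.645) = Φ(1.883) = 0.9701.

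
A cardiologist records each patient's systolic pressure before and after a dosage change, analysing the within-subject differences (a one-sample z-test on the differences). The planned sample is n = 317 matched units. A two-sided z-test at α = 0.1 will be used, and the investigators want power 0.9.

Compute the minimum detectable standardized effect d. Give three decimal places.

Required noncentrality: δ = z_{0.05} + z_{0.10} = 1.645 + 1.282 = 2.926.
(The second rejection-region term Φ(−δ − z_{α/2}) is negligible and dropped.)
δ = d·√n ⇒ d = δ/√n = 2.926/√317 = 0.1644.

d ≈ 0.164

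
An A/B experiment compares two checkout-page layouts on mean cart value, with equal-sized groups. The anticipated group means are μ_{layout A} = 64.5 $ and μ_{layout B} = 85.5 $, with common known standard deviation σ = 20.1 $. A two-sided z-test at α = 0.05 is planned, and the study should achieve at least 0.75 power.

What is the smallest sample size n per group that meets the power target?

Standardized effect: d = |μ_{layout A} − μ_{layout B}| / σ = |64.5 − 85.5| / 20.1 = 1.0448
For power 0.75 need Φ(δ − z_{0.025}) = 0.75, so δ = z_{0.025} + z_{0.25} = 1.960 + 0.674 = 2.634.
(Ignoring the negligible lower-tail rejection probability gives the usual closed-form inversion.)
δ = d·√(n/2) ⇒ n = 2(δ/d)² = 2 × (2.634 / 1.0448)² = 12.72.
Round up to the next whole unit.

n = 13 per group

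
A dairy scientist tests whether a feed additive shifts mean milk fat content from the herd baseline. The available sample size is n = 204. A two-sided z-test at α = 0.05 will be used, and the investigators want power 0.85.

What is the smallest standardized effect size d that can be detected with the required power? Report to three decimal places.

Need Φ(δ − 1.960) = 0.85, so δ = 1.960 + 1.036 = 2.996.
(The second rejection-region term Φ(−δ − z_{α/2}) is negligible and dropped.)
δ = d·√n ⇒ d = δ/√n = 2.996/√204 = 0.2098.

d ≈ 0.210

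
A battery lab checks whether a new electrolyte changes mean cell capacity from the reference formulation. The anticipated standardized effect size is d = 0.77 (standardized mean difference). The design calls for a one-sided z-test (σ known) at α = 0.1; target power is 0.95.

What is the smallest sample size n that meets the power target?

n = 15

For power 0.95 need Φ(δ − z_{0.1}) = 0.95, so δ = z_{0.1} + z_{0.05} = 1.282 + 1.645 = 2.926.
δ = d·√n ⇒ n = (δ/d)² = (2.926 / 0.77)² = 14.44.
Rounding up, n = 15.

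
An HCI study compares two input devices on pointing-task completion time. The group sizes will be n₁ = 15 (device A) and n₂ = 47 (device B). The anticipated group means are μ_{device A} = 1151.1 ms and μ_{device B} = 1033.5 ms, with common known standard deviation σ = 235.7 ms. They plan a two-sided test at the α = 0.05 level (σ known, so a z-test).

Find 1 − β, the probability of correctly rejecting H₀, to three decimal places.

Standardized effect: d = |μ_{device A} − μ_{device B}| / σ = |1151.1 − 1033.5| / 235.7 = 0.4989
Noncentrality parameter: δ = d / √(1/n₁ + 1/n₂) = 0.4989 / √(1/15 + 1/47) = 1.6825
Two-sided α = 0.05 → critical value z_{0.025} = 1.960.
Power = Φ(δ − 1.960) + Φ(−δ − 1.960) = Φ(-0.277) + Φ(-3.642) = 0.3907 + 0.0001 = 0.3908.

Power ≈ 0.391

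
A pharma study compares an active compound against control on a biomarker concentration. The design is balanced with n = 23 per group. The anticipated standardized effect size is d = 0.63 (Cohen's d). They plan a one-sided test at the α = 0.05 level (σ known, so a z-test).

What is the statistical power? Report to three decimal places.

Noncentrality parameter: λ = d·√(n/2) = 0.63 × √(23/2) = 2.1364
One-sided α = 0.05 → critical value z_{0.05} = 1.645.
Power = P(Z > 1.645 − λ) = Φ(0.492) = 0.6885.

Power ≈ 0.688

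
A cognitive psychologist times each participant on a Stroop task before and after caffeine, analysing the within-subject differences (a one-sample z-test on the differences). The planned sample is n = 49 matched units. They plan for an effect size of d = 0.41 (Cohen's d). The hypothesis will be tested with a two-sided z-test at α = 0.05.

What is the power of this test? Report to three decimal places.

Power ≈ 0.819

Noncentrality parameter: δ = d·√n = 0.41 × √49 = 2.8700
Two-sided α = 0.05 → critical value z_{0.025} = 1.960.
Power = Φ(δ − 1.960) + Φ(−δ − 1.960) = Φ(0.910) + Φ(-4.830) = 0.8186 + 0.0000 = 0.8186.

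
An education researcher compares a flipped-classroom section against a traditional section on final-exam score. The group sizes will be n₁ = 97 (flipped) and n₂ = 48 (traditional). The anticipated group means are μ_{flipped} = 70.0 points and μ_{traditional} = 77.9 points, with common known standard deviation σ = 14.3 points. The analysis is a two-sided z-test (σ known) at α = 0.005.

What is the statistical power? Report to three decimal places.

Standardized effect: d = |μ_{flipped} − μ_{traditional}| / σ = |70.0 − 77.9| / 14.3 = 0.5524
Noncentrality parameter: δ = d / √(1/n₁ + 1/n₂) = 0.5524 / √(1/97 + 1/48) = 3.1305
Critical value for a two-sided test at α = 0.005: z_{α/2} = 2.807.
Power = Φ(δ − 2.807) + Φ(−δ − 2.807) = Φ(0.323) + Φ(-5.938) = 0.6268 + 0.0000 = 0.6268.

Power ≈ 0.627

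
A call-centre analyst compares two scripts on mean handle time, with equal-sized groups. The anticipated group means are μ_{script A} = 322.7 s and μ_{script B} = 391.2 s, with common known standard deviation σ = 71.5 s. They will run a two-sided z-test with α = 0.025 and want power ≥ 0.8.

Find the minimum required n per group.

Standardized effect: d = |μ_{script A} − μ_{script B}| / σ = |322.7 − 391.2| / 71.5 = 0.9580
For power 0.8 need Φ(δ − z_{0.0125}) = 0.8, so δ = z_{0.0125} + z_{0.20} = 2.241 + 0.842 = 3.083.
(For δ > 0 the lower-tail rejection region contributes negligibly to power, so the one-term inversion is standard.)
δ = d·√(n/2) ⇒ n = 2(δ/d)² = 2 × (3.083 / 0.9580)² = 20.71.
Round up to the next whole unit.

n = 21 per group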